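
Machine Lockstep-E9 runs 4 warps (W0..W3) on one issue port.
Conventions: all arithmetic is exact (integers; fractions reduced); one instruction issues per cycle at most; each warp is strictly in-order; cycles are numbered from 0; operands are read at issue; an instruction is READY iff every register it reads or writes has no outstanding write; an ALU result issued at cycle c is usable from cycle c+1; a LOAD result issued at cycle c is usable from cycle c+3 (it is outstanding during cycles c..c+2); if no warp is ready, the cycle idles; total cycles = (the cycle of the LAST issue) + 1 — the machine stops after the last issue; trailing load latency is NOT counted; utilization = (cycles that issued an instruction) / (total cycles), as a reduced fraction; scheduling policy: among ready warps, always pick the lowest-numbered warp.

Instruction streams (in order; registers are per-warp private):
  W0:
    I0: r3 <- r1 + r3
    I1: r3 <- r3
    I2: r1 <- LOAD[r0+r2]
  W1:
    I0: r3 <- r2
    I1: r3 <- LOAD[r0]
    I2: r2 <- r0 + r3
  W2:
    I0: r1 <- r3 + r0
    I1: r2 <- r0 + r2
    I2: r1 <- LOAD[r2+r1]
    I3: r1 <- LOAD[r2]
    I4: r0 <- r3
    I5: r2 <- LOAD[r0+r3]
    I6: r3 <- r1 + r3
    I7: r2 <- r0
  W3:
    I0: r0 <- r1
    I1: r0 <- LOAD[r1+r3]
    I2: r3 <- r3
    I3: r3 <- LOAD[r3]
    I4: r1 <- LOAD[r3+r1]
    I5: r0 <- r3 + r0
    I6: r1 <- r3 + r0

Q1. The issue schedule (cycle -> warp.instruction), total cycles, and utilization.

cycle 0: W0.I0
cycle 1: W0.I1
cycle 2: W0.I2
cycle 3: W1.I0
cycle 4: W1.I1
cycle 5: W2.I0
cycle 6: W2.I1
cycle 7: W1.I2
cycle 8: W2.I2
cycle 9: W3.I0
cycle 10: W3.I1
cycle 11: W2.I3
cycle 12: W2.I4
cycle 13: W2.I5
cycle 14: W2.I6
cycle 15: W3.I2
cycle 16: W2.I7
cycle 17: W3.I3
cycle 18: idle
cycle 19: idle
cycle 20: W3.I4
cycle 21: W3.I5
cycle 22: idle
cycle 23: W3.I6

Answer: 24 cycles, utilization 7/8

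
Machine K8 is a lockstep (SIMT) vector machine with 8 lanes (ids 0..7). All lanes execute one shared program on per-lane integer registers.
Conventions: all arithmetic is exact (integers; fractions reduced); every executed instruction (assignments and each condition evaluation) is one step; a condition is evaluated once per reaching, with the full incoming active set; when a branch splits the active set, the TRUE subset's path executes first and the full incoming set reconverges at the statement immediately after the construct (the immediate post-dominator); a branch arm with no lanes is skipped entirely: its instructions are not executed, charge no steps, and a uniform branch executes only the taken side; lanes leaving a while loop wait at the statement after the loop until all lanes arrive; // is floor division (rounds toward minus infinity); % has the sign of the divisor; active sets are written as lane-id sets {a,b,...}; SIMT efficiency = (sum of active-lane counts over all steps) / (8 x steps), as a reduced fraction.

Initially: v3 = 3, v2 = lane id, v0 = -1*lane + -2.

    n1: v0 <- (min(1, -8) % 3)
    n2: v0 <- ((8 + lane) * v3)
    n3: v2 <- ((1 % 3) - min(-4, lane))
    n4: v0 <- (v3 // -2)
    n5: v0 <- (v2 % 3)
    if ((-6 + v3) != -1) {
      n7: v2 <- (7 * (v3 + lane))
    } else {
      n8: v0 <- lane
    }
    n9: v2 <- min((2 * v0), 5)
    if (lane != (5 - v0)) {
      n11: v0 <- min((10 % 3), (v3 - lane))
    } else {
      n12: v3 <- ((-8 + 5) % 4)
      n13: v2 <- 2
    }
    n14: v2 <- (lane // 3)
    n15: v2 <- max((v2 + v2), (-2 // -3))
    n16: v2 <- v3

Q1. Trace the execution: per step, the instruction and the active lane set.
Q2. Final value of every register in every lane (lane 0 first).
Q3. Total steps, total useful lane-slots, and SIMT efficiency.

step 0: v0 <- (min(1, -8) % 3)       {0,1,2,3,4,5,6,7}
step 1: v0 <- ((8 + lane) * v3)      {0,1,2,3,4,5,6,7}
step 2: v2 <- ((1 % 3) - min(-4, lane)) {0,1,2,3,4,5,6,7}
step 3: v0 <- (v3 // -2)             {0,1,2,3,4,5,6,7}
step 4: v0 <- (v2 % 3)               {0,1,2,3,4,5,6,7}
step 5: eval ((-6 + v3) != -1)       {0,1,2,3,4,5,6,7}
step 6: v2 <- (7 * (v3 + lane))      {0,1,2,3,4,5,6,7}
step 7: v2 <- min((2 * v0), 5)       {0,1,2,3,4,5,6,7}
step 8: eval (lane != (5 - v0))      {0,1,2,3,4,5,6,7}
step 9: v0 <- min((10 % 3), (v3 - lane)) {0,1,2,4,5,6,7}
step 10: v3 <- ((-8 + 5) % 4)         {3}
step 11: v2 <- 2                      {3}
step 12: v2 <- (lane // 3)            {0,1,2,3,4,5,6,7}
step 13: v2 <- max((v2 + v2), (-2 // -3)) {0,1,2,3,4,5,6,7}
step 14: v2 <- v3                     {0,1,2,3,4,5,6,7}

Answer: 15 steps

v3: 3,3,3,1,3,3,3,3
v2: 3,3,3,1,3,3,3,3
v0: 1,1,1,2,-1,-2,-3,-4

steps = 15; useful = 105; efficiency = 105/120 = 7/8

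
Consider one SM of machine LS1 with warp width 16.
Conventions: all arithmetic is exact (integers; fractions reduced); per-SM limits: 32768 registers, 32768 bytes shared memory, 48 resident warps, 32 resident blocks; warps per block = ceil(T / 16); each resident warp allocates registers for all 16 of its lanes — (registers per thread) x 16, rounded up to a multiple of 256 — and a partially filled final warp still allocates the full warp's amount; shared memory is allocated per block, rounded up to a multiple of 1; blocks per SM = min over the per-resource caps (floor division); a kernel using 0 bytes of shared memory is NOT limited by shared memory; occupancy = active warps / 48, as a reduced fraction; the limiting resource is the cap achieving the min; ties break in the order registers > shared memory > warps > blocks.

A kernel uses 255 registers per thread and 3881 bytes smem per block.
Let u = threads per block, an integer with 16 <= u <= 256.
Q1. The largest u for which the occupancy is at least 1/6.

Answer: u = 128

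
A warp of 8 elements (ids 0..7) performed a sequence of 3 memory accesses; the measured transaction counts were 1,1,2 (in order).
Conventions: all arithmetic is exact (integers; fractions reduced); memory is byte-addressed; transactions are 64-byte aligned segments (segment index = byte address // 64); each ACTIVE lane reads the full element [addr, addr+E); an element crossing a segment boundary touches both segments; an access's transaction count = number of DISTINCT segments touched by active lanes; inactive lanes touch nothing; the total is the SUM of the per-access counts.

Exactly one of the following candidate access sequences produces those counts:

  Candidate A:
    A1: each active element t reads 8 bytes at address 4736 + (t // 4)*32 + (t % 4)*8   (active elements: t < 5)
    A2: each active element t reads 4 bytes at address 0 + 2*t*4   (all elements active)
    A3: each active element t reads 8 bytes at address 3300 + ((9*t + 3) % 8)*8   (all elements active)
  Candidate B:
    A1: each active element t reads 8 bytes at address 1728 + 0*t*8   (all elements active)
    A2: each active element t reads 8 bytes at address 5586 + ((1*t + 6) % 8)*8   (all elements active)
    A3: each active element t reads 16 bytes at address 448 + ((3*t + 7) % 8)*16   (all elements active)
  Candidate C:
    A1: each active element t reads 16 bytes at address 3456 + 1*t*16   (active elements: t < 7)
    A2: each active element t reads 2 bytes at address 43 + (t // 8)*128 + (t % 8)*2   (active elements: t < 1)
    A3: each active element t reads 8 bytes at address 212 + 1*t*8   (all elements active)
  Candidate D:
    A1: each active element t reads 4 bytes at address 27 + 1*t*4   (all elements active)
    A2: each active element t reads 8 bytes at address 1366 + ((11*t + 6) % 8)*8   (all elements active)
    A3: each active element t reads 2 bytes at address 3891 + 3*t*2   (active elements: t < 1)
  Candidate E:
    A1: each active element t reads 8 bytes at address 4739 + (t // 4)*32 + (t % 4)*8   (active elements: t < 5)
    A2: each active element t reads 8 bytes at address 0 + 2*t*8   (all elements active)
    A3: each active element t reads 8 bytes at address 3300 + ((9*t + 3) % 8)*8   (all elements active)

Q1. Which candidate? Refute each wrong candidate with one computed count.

B: A2 gives 2 transactions, not 1
C: A1 gives 2 transactions, not 1
D: A2 gives 2 transactions, not 1
E: A2 gives 2 transactions, not 1
A: all counts match (1,1,2)

Answer: A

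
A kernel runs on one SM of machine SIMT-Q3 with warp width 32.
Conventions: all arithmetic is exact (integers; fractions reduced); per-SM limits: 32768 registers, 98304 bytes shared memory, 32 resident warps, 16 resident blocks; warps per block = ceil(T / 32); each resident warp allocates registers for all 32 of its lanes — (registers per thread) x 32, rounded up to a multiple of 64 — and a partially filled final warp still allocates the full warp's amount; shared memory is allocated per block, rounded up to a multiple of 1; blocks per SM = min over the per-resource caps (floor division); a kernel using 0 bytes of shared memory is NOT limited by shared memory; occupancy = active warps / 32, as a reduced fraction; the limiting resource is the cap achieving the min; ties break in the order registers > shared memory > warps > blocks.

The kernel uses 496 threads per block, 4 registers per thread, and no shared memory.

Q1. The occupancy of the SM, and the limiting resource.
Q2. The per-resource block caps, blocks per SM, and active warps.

Answer: occupancy 1, limited by warps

registers: 16 blocks
shared memory: no limit (kernel uses none)
warps: 2 blocks
blocks: 16 blocks

Answer: 2 blocks, 32 active warps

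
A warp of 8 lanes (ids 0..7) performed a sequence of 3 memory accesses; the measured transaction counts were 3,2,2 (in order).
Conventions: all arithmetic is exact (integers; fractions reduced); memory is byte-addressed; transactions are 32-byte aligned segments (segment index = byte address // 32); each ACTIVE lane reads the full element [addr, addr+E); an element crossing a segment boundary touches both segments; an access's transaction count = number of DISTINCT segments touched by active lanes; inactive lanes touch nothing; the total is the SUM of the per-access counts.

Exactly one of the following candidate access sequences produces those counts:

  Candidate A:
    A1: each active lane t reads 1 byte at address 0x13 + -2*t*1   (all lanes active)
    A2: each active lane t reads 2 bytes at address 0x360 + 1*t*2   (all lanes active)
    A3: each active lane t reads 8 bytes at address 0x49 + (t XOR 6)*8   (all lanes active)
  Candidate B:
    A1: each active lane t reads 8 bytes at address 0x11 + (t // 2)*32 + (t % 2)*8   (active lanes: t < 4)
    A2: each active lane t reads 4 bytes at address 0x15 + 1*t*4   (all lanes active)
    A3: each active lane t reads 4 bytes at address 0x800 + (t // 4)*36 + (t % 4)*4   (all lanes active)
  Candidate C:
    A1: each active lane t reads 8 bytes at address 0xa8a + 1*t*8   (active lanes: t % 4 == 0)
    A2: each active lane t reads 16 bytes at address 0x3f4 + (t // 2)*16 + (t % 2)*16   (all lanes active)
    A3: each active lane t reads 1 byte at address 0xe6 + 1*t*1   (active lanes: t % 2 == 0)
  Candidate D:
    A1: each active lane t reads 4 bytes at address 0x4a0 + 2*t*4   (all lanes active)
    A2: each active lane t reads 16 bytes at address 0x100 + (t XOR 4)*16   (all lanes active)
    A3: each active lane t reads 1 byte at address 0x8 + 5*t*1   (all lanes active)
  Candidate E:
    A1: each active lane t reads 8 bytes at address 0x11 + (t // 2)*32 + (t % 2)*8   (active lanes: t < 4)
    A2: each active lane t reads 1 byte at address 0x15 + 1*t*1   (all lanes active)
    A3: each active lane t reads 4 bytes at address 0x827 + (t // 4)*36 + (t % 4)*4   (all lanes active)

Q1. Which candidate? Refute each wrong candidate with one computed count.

A: A1 gives 1 transaction, not 3
C: A1 gives 2 transactions, not 3
D: A1 gives 2 transactions, not 3
E: A2 gives 1 transaction, not 2
B: all counts match (3,2,2)

Answer: B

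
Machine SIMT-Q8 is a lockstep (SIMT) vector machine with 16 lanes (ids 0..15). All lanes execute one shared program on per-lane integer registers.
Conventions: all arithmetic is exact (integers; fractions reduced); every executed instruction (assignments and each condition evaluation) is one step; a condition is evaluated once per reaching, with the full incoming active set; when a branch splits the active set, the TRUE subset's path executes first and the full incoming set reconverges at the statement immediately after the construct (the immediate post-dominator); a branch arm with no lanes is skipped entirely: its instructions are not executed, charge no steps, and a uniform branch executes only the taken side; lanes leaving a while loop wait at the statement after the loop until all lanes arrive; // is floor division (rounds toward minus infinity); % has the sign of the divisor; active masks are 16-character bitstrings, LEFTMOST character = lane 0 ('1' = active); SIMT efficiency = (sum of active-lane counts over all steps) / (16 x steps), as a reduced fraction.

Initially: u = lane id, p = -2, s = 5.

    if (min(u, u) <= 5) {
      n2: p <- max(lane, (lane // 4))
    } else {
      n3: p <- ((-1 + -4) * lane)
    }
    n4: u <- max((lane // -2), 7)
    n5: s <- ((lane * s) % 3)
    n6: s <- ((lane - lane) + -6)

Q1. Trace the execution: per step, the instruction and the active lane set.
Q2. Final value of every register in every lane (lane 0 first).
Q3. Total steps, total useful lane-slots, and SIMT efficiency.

step 0: eval (min(u, u) <= 5)        1111111111111111
step 1: p <- max(lane, (lane // 4))  1111110000000000
step 2: p <- ((-1 + -4) * lane)      0000001111111111
step 3: u <- max((lane // -2), 7)    1111111111111111
step 4: s <- ((lane * s) % 3)        1111111111111111
step 5: s <- ((lane - lane) + -6)    1111111111111111

Answer: 6 steps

u: 7,7,7,7,7,7,7,7,7,7,7,7,7,7,7,7
p: 0,1,2,3,4,5,-30,-35,-40,-45,-50,-55,-60,-65,-70,-75
s: -6,-6,-6,-6,-6,-6,-6,-6,-6,-6,-6,-6,-6,-6,-6,-6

steps = 6; useful = 80; efficiency = 80/96 = 5/6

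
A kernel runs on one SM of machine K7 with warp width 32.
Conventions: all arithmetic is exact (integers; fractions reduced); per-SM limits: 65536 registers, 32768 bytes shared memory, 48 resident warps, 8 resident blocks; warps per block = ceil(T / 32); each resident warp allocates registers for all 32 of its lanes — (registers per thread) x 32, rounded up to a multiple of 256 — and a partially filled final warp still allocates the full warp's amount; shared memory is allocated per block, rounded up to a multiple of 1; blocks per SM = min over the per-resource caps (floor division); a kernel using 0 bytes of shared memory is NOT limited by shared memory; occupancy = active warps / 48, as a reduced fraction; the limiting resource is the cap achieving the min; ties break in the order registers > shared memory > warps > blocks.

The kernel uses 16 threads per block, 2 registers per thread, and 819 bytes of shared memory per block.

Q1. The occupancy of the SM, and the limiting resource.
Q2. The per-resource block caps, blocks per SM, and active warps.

Answer: occupancy 1/6, limited by blocks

registers: 256 blocks
shared memory: 40 blocks
warps: 48 blocks
blocks: 8 blocks

Answer: 8 blocks, 8 active warps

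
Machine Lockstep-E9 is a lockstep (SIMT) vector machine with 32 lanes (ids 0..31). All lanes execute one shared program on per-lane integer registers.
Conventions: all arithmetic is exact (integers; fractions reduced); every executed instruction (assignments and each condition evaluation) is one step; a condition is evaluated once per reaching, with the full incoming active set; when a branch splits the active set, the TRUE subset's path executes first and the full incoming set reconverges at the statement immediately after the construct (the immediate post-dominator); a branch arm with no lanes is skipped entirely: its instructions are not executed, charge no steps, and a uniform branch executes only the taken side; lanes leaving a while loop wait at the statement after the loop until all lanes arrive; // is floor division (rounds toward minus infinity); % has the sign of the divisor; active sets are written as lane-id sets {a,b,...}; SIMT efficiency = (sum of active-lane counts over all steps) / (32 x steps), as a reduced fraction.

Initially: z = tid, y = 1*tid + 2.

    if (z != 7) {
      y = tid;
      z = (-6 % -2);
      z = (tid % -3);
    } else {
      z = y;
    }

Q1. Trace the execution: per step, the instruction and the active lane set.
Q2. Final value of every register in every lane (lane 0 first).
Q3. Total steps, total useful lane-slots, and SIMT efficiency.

step 0: eval (z != 7)                {0,1,2,3,4,5,6,7,8,9,10,11,12,13,14,15,16,17,18,19,20,21,22,23,24,25,26,27,28,29,30,31}
step 1: y <- tid                     {0,1,2,3,4,5,6,8,9,10,11,12,13,14,15,16,17,18,19,20,21,22,23,24,25,26,27,28,29,30,31}
step 2: z <- (-6 % -2)               {0,1,2,3,4,5,6,8,9,10,11,12,13,14,15,16,17,18,19,20,21,22,23,24,25,26,27,28,29,30,31}
step 3: z <- (tid % -3)              {0,1,2,3,4,5,6,8,9,10,11,12,13,14,15,16,17,18,19,20,21,22,23,24,25,26,27,28,29,30,31}
step 4: z <- y                       {7}

Answer: 5 steps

z: 0,-2,-1,0,-2,-1,0,9,-1,0,-2,-1,0,-2,-1,0,-2,-1,0,-2,-1,0,-2,-1,0,-2,-1,0,-2,-1,0,-2
y: 0,1,2,3,4,5,6,9,8,9,10,11,12,13,14,15,16,17,18,19,20,21,22,23,24,25,26,27,28,29,30,31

steps = 5; useful = 126; efficiency = 126/160 = 63/80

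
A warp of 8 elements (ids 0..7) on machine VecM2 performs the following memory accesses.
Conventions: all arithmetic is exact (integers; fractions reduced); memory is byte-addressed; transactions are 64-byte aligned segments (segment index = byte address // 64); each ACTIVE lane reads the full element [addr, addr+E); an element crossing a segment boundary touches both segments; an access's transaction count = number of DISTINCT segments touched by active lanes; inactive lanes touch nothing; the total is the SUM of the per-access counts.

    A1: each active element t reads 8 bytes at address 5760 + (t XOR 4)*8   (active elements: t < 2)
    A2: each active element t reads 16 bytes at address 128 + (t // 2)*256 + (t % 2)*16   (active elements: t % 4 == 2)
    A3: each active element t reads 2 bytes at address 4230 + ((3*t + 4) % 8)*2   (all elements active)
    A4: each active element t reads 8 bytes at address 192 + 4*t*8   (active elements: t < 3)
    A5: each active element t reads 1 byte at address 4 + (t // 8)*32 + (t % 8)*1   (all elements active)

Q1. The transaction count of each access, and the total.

A1: 1 transaction
A2: 2 transactions
A3: 1 transaction
A4: 2 transactions
A5: 1 transaction

Answer: 1,2,1,2,1; total 7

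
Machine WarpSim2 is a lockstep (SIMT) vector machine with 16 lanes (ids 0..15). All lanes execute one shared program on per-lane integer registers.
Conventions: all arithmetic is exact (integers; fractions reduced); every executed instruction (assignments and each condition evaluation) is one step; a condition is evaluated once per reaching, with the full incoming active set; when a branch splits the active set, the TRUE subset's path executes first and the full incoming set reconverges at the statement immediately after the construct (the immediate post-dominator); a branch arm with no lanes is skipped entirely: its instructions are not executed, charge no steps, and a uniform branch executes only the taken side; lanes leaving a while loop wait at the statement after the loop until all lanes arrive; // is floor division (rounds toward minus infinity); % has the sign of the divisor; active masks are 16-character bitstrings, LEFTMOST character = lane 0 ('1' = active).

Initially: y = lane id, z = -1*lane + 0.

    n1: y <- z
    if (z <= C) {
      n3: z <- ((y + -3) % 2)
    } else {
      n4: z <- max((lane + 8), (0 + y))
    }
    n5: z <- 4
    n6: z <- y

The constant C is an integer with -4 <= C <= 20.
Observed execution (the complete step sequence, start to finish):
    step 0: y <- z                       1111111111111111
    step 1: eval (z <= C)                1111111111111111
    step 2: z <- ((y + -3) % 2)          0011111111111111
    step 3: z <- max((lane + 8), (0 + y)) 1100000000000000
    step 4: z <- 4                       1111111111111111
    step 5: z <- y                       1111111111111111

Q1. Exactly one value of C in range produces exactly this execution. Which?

Answer: C = -2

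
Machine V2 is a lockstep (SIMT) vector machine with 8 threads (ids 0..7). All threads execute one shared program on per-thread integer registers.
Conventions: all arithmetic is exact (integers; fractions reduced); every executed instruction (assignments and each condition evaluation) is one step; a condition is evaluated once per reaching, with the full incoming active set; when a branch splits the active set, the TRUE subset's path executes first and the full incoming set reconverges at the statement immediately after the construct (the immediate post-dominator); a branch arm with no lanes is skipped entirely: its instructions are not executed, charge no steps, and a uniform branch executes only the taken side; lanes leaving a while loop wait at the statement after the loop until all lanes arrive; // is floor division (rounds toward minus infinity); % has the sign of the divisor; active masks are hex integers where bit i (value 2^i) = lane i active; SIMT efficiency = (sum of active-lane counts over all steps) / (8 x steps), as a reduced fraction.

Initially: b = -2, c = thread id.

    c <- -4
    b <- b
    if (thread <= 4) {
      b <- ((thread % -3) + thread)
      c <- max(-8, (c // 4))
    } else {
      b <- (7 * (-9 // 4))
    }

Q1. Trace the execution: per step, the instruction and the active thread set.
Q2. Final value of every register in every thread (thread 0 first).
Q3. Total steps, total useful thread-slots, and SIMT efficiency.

step 0: c <- -4                      0xff
step 1: b <- b                       0xff
step 2: eval (thread <= 4)           0xff
step 3: b <- ((thread % -3) + thread) 0x1f
step 4: c <- max(-8, (c // 4))       0x1f
step 5: b <- (7 * (-9 // 4))         0xe0

Answer: 6 steps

b: 0,-1,1,3,2,-21,-21,-21
c: -1,-1,-1,-1,-1,-4,-4,-4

steps = 6; useful = 37; efficiency = 37/48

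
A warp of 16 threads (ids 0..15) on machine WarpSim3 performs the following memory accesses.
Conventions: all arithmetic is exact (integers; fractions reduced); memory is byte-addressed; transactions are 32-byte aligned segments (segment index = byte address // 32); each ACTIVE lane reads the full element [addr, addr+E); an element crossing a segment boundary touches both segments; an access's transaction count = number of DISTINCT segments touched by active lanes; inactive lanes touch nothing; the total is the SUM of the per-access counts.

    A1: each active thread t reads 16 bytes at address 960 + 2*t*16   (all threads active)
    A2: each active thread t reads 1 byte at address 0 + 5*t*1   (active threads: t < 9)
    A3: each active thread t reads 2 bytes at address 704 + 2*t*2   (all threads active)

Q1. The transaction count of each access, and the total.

A1: 16 transactions
A2: 2 transactions
A3: 2 transactions

Answer: 16,2,2; total 20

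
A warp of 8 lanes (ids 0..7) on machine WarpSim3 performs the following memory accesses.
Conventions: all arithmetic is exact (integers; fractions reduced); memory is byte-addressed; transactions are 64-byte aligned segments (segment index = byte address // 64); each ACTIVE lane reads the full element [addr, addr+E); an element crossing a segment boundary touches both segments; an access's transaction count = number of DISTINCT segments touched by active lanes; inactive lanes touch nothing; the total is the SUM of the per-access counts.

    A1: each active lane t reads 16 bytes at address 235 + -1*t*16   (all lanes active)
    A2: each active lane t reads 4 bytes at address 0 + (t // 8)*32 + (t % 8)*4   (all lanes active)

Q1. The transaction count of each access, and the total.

A1: 3 transactions
A2: 1 transaction

Answer: 3,1; total 4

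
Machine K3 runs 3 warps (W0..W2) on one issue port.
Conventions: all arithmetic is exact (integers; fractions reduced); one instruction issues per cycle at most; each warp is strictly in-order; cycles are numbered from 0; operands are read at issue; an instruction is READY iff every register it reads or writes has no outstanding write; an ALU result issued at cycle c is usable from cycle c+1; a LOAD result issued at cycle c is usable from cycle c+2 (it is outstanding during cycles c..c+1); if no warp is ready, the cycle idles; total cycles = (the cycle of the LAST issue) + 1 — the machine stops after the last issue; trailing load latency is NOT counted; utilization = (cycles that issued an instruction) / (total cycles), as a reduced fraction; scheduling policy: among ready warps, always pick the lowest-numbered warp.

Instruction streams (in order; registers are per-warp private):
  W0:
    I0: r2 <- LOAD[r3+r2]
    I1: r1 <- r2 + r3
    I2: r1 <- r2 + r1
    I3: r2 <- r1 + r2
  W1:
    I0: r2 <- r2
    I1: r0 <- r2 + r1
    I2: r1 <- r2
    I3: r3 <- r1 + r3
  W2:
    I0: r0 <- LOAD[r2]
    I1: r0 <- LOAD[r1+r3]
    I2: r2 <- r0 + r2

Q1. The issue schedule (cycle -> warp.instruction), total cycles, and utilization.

cycle 0: W0.I0
cycle 1: W1.I0
cycle 2: W0.I1
cycle 3: W0.I2
cycle 4: W0.I3
cycle 5: W1.I1
cycle 6: W1.I2
cycle 7: W1.I3
cycle 8: W2.I0
cycle 9: idle
cycle 10: W2.I1
cycle 11: idle
cycle 12: W2.I2

Answer: 13 cycles, utilization 11/13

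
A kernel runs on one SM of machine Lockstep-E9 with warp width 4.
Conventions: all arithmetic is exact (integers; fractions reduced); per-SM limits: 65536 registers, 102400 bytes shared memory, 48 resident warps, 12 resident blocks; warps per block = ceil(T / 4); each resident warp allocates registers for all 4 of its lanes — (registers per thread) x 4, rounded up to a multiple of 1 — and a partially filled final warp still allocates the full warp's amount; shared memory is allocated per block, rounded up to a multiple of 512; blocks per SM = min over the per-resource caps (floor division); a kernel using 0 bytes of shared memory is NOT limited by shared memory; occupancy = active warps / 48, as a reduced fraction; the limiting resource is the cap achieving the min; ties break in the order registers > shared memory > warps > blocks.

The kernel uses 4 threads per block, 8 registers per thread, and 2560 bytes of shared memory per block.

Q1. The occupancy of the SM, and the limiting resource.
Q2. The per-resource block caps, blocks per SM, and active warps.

Answer: occupancy 1/4, limited by blocks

registers: 2048 blocks
shared memory: 40 blocks
warps: 48 blocks
blocks: 12 blocks

Answer: 12 blocks, 12 active warps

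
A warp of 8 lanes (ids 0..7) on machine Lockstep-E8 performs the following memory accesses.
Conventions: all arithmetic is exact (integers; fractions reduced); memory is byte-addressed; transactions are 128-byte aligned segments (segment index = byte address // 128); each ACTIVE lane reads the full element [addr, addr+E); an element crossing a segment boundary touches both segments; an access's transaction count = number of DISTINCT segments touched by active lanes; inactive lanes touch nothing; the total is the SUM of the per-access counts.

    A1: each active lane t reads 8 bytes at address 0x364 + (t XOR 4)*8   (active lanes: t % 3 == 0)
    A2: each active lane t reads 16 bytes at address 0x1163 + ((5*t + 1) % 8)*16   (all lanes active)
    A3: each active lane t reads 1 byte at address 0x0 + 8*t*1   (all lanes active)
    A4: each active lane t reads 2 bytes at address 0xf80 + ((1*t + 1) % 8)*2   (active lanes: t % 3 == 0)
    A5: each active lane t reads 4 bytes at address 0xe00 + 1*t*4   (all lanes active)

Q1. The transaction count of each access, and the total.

A1: 2 transactions
A2: 2 transactions
A3: 1 transaction
A4: 1 transaction
A5: 1 transaction

Answer: 2,2,1,1,1; total 7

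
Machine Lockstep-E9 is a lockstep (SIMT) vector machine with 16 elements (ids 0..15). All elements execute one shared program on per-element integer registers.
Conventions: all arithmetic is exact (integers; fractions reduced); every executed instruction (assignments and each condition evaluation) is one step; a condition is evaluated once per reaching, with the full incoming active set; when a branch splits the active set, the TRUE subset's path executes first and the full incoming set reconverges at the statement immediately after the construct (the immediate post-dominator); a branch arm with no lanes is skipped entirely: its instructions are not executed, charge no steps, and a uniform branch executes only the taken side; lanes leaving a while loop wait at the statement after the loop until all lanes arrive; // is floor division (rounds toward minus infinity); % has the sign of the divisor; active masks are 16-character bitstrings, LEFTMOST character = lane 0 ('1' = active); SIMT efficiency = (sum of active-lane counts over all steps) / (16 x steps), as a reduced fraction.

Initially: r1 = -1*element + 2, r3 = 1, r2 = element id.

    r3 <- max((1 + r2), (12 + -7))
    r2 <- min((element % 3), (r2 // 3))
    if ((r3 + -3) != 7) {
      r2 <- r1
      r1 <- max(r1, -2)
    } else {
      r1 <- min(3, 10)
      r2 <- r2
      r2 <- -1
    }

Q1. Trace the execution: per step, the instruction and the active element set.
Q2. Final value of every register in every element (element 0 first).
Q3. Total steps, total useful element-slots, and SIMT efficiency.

step 0: r3 <- max((1 + r2), (12 + -7)) 1111111111111111
step 1: r2 <- min((element % 3), (r2 // 3)) 1111111111111111
step 2: eval ((r3 + -3) != 7)        1111111111111111
step 3: r2 <- r1                     1111111110111111
step 4: r1 <- max(r1, -2)            1111111110111111
step 5: r1 <- min(3, 10)             0000000001000000
step 6: r2 <- r2                     0000000001000000
step 7: r2 <- -1                     0000000001000000

Answer: 8 steps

r1: 2,1,0,-1,-2,-2,-2,-2,-2,3,-2,-2,-2,-2,-2,-2
r3: 5,5,5,5,5,6,7,8,9,10,11,12,13,14,15,16
r2: 2,1,0,-1,-2,-3,-4,-5,-6,-1,-8,-9,-10,-11,-12,-13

steps = 8; useful = 81; efficiency = 81/128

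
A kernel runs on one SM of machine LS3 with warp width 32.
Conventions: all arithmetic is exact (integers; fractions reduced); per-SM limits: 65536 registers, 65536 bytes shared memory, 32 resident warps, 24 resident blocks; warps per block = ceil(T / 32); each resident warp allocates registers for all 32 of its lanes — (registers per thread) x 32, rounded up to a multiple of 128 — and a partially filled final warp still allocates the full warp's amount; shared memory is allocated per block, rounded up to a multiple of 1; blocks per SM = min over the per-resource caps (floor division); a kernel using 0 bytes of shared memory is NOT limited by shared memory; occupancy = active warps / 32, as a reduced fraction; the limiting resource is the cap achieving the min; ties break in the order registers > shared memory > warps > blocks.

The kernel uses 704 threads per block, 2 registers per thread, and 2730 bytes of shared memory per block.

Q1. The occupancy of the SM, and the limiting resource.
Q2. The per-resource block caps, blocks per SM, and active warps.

Answer: occupancy 11/16, limited by warps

registers: 23 blocks
shared memory: 24 blocks
warps: 1 block
blocks: 24 blocks

Answer: 1 block, 22 active warps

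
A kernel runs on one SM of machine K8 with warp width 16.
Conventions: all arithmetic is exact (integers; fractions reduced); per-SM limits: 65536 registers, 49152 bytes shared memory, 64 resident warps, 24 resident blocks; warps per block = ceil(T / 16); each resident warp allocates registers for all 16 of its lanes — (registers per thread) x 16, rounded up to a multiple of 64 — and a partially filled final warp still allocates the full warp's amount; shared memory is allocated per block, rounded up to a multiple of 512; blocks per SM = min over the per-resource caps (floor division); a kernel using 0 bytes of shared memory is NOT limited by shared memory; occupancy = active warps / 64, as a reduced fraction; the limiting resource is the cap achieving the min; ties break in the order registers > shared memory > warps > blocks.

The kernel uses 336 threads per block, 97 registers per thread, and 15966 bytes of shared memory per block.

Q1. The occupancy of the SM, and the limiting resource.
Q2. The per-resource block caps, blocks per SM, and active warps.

Answer: occupancy 21/64, limited by registers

registers: 1 block
shared memory: 3 blocks
warps: 3 blocks
blocks: 24 blocks

Answer: 1 block, 21 active warps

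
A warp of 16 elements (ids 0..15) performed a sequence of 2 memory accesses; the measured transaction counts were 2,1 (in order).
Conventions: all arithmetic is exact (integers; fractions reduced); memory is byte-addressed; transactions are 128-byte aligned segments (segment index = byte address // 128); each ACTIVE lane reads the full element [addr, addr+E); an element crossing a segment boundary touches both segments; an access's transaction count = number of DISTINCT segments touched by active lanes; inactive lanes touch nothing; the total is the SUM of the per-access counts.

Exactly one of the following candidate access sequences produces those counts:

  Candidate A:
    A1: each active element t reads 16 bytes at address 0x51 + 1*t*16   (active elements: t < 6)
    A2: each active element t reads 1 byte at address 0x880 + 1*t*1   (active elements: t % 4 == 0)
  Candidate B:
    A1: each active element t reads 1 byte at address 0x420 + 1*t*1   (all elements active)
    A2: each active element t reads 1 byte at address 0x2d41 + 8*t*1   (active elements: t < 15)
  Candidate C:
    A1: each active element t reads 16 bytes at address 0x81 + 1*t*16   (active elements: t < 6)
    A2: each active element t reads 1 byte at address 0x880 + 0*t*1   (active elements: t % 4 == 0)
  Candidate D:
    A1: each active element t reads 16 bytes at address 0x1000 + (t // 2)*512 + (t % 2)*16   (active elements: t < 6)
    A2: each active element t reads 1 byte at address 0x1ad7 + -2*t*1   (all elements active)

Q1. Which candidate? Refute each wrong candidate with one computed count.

B: A1 gives 1 transaction, not 2
C: A1 gives 1 transaction, not 2
D: A1 gives 3 transactions, not 2
A: all counts match (2,1)

Answer: A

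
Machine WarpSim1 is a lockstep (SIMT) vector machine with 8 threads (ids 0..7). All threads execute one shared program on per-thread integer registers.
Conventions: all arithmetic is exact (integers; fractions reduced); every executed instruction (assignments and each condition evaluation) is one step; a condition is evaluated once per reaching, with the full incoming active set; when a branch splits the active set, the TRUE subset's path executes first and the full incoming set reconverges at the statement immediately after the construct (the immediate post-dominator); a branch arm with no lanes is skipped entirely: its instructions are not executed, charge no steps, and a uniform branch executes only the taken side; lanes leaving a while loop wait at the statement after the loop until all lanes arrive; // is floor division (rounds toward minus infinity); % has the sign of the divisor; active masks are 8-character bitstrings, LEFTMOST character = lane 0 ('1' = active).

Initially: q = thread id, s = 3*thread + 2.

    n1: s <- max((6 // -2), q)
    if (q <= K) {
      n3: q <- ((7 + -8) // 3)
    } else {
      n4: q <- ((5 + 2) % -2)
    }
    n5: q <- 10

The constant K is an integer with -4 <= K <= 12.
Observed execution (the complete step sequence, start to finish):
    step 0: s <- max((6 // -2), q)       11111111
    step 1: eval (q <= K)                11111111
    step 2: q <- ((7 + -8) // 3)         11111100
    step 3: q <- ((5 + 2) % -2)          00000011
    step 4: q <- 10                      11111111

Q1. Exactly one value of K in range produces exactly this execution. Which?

Answer: K = 5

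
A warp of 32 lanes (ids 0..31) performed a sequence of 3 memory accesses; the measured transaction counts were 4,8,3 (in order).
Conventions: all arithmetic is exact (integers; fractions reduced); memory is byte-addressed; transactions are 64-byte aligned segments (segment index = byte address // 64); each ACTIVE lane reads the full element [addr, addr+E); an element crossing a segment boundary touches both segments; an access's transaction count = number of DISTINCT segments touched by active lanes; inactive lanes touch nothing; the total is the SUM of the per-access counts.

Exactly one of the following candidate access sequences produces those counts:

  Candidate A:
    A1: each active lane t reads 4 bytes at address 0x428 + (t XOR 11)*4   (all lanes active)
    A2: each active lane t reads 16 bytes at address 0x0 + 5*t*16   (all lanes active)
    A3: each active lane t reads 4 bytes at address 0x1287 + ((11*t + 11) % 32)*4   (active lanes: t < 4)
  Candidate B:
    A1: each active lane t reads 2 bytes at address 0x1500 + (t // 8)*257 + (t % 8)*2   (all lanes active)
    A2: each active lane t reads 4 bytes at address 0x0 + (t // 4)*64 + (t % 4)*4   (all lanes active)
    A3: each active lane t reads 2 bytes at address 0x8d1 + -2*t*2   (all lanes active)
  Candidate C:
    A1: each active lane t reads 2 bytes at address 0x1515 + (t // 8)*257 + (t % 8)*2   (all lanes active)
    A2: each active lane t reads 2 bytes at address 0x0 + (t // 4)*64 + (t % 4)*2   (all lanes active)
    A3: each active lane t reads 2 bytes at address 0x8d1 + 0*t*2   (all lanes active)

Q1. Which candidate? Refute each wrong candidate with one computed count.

A: A1 gives 3 transactions, not 4
C: A3 gives 1 transaction, not 3
B: all counts match (4,8,3)

Answer: B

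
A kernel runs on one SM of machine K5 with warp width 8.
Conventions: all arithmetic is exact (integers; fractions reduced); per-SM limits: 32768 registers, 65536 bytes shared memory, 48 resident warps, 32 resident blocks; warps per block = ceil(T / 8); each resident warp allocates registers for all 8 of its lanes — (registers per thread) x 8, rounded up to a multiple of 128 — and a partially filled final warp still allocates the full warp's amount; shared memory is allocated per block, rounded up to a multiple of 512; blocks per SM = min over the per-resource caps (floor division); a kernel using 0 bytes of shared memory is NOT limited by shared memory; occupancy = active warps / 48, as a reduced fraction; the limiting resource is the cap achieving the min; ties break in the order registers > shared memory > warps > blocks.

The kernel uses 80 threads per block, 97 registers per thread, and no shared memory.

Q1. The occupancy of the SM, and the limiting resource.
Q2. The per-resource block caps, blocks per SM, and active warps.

Answer: occupancy 5/8, limited by registers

registers: 3 blocks
shared memory: no limit (kernel uses none)
warps: 4 blocks
blocks: 32 blocks

Answer: 3 blocks, 30 active warps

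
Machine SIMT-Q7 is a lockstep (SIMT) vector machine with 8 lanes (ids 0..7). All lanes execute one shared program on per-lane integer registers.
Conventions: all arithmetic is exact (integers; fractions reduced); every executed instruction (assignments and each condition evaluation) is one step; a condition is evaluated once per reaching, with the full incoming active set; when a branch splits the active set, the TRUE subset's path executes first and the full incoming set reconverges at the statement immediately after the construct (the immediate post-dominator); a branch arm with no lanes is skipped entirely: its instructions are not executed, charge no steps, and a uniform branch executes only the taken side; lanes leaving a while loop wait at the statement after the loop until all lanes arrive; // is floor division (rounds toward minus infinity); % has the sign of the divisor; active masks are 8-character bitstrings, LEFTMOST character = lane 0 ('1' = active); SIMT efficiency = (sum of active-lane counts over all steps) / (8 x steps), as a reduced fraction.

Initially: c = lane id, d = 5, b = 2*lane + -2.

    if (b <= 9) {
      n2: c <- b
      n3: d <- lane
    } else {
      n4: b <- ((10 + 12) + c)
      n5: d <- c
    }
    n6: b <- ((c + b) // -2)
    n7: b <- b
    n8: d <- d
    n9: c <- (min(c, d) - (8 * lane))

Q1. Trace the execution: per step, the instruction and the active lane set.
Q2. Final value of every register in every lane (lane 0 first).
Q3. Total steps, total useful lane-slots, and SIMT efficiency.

step 0: eval (b <= 9)                11111111
step 1: c <- b                       11111100
step 2: d <- lane                    11111100
step 3: b <- ((10 + 12) + c)         00000011
step 4: d <- c                       00000011
step 5: b <- ((c + b) // -2)         11111111
step 6: b <- b                       11111111
step 7: d <- d                       11111111
step 8: c <- (min(c, d) - (8 * lane)) 11111111

Answer: 9 steps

c: -2,-8,-14,-21,-28,-35,-42,-49
d: 0,1,2,3,4,5,6,7
b: 2,0,-2,-4,-6,-8,-17,-18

steps = 9; useful = 56; efficiency = 56/72 = 7/9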